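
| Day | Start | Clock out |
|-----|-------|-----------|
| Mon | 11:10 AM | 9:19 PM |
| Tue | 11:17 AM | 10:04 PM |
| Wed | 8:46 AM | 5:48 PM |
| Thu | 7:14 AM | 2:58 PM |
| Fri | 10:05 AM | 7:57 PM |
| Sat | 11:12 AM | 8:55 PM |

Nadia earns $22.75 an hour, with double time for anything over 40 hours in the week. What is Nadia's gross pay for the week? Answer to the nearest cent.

$1696.39

Mon: 11:10 AM–9:19 PM = 10 h 9 min
Tue: 11:17 AM–10:04 PM = 10 h 47 min
Wed: 8:46 AM–5:48 PM = 9 h 2 min
Thu: 7:14 AM–2:58 PM = 7 h 44 min
Fri: 10:05 AM–7:57 PM = 9 h 52 min
Sat: 11:12 AM–8:55 PM = 9 h 43 min
Total worked: 57 h 17 min = 3437 min.
Regular 40 h 0 min = 2400 min at $22.75/h; overtime 17 h 17 min = 1037 min at $45.50/h.
Pay = (2400 × $22.75 + 1037 × $45.50) ÷ 60 = $1696.39.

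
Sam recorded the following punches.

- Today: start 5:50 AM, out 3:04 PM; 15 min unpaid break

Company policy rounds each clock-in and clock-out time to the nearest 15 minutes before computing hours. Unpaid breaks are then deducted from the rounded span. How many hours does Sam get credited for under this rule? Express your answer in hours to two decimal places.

9.00 hours

Today: in 5:50 AM→5:45 AM, out 3:04 PM→3:00 PM; 9 h 15 min − 15 min = 9 h 0 min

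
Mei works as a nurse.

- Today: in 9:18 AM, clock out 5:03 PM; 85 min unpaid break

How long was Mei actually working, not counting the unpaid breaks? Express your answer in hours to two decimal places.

Today: 9:18 AM–5:03 PM = 7 h 45 min; less 85 min break → 6 h 20 min

6.33 hours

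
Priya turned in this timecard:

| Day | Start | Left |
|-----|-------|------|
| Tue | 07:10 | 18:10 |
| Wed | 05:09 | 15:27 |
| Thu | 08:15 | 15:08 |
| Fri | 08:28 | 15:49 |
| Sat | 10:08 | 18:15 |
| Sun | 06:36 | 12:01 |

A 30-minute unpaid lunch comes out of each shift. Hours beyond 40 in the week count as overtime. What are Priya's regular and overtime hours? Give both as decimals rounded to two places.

Tue: 07:10–18:10 = 11 h 0 min; less 30 min break → 10 h 30 min
Wed: 05:09–15:27 = 10 h 18 min; less 30 min break → 9 h 48 min
Thu: 08:15–15:08 = 6 h 53 min; less 30 min break → 6 h 23 min
Fri: 08:28–15:49 = 7 h 21 min; less 30 min break → 6 h 51 min
Sat: 10:08–18:15 = 8 h 7 min; less 30 min break → 7 h 37 min
Sun: 06:36–12:01 = 5 h 25 min; less 30 min break → 4 h 55 min
Total worked: 46 h 4 min = 46.07 h.
Threshold 40 h → overtime 6 h 4 min, regular 40 h 0 min.

Regular 40.00 hours, overtime 6.07 hours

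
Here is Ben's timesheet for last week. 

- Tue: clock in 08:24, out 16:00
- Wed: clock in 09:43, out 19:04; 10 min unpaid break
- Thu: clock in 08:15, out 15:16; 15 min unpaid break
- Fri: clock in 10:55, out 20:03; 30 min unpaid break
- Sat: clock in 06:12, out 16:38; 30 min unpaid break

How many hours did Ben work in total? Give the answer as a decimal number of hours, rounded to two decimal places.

42.12 hours

Tue: 08:24–16:00 = 7 h 36 min
Wed: 09:43–19:04 = 9 h 21 min; less 10 min break → 9 h 11 min
Thu: 08:15–15:16 = 7 h 1 min; less 15 min break → 6 h 46 min
Fri: 10:55–20:03 = 9 h 8 min; less 30 min break → 8 h 38 min
Sat: 06:12–16:38 = 10 h 26 min; less 30 min break → 9 h 56 min
Total: 7 h 36 min + 9 h 11 min + 6 h 46 min + 8 h 38 min + 9 h 56 min = 42 h 7 min.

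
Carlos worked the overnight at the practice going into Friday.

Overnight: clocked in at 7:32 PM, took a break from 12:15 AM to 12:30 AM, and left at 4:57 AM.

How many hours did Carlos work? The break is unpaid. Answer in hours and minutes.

Overnight: 7:32 PM → midnight = 4 h 28 min; midnight → 4:57 AM = 4 h 57 min; span 9 h 25 min; less 15 min break → 9 h 10 min

9 h 10 min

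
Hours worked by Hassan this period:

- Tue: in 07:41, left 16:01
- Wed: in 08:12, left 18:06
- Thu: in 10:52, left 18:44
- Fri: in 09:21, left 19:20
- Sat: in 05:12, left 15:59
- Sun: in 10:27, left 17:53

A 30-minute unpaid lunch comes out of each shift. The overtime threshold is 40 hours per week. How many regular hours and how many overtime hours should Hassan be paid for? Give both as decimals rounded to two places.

Regular 40.00 hours, overtime 11.30 hours

Tue: 07:41–16:01 = 8 h 20 min; less 30 min break → 7 h 50 min
Wed: 08:12–18:06 = 9 h 54 min; less 30 min break → 9 h 24 min
Thu: 10:52–18:44 = 7 h 52 min; less 30 min break → 7 h 22 min
Fri: 09:21–19:20 = 9 h 59 min; less 30 min break → 9 h 29 min
Sat: 05:12–15:59 = 10 h 47 min; less 30 min break → 10 h 17 min
Sun: 10:27–17:53 = 7 h 26 min; less 30 min break → 6 h 56 min
Total worked: 51 h 18 min = 51.30 h.
Threshold 40 h → overtime 11 h 18 min, regular 40 h 0 min.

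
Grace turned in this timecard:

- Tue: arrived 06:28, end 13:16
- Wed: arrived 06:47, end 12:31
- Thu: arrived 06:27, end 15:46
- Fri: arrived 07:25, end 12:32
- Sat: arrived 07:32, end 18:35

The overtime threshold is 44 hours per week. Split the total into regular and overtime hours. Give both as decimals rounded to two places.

Regular 38.02 hours, overtime 0.00 hours

Tue: 06:28–13:16 = 6 h 48 min
Wed: 06:47–12:31 = 5 h 44 min
Thu: 06:27–15:46 = 9 h 19 min
Fri: 07:25–12:32 = 5 h 7 min
Sat: 07:32–18:35 = 11 h 3 min
Total worked: 38 h 1 min = 38.02 h.
Threshold 44 h → overtime 0 h 0 min, regular 38 h 1 min.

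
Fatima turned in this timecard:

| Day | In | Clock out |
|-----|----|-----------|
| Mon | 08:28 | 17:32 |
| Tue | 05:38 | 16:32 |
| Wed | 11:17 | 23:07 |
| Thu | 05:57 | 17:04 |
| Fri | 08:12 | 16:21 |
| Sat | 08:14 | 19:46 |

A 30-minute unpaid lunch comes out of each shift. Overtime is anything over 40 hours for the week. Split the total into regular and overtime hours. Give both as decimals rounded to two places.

Regular 40.00 hours, overtime 19.60 hours

Mon: 08:28–17:32 = 9 h 4 min; less 30 min break → 8 h 34 min
Tue: 05:38–16:32 = 10 h 54 min; less 30 min break → 10 h 24 min
Wed: 11:17–23:07 = 11 h 50 min; less 30 min break → 11 h 20 min
Thu: 05:57–17:04 = 11 h 7 min; less 30 min break → 10 h 37 min
Fri: 08:12–16:21 = 8 h 9 min; less 30 min break → 7 h 39 min
Sat: 08:14–19:46 = 11 h 32 min; less 30 min break → 11 h 2 min
Total worked: 59 h 36 min = 59.60 h.
Threshold 40 h → overtime 19 h 36 min, regular 40 h 0 min.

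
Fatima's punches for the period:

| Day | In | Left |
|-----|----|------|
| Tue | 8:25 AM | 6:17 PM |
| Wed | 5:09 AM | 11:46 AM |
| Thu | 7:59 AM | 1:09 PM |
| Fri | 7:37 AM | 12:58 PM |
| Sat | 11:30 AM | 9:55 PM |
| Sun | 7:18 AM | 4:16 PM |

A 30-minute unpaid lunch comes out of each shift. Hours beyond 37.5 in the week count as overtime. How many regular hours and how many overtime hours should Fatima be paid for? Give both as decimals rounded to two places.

Regular 37.50 hours, overtime 5.88 hours

Tue: 8:25 AM–6:17 PM = 9 h 52 min; less 30 min break → 9 h 22 min
Wed: 5:09 AM–11:46 AM = 6 h 37 min; less 30 min break → 6 h 7 min
Thu: 7:59 AM–1:09 PM = 5 h 10 min; less 30 min break → 4 h 40 min
Fri: 7:37 AM–12:58 PM = 5 h 21 min; less 30 min break → 4 h 51 min
Sat: 11:30 AM–9:55 PM = 10 h 25 min; less 30 min break → 9 h 55 min
Sun: 7:18 AM–4:16 PM = 8 h 58 min; less 30 min break → 8 h 28 min
Total worked: 43 h 23 min = 43.38 h.
Threshold 37.5 h → overtime 5 h 53 min, regular 37 h 30 min.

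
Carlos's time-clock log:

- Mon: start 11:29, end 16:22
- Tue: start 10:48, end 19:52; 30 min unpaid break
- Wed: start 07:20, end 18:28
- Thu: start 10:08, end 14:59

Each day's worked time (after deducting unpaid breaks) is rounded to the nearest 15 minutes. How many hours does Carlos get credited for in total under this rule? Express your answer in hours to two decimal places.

29.50 hours

Mon: 11:29–16:22 = 4 h 53 min → rounds to 5 h 0 min
Tue: 10:48–19:52 = 9 h 4 min − 30 min = 8 h 34 min → rounds to 8 h 30 min
Wed: 07:20–18:28 = 11 h 8 min → rounds to 11 h 15 min
Thu: 10:08–14:59 = 4 h 51 min → rounds to 4 h 45 min
Total credited: 29 h 30 min.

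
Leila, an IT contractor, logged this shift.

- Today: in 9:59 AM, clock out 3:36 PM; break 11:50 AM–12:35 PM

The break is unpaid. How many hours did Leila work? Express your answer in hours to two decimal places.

Today: 9:59 AM–3:36 PM = 5 h 37 min; less 45 min break → 4 h 52 min

4.87 hours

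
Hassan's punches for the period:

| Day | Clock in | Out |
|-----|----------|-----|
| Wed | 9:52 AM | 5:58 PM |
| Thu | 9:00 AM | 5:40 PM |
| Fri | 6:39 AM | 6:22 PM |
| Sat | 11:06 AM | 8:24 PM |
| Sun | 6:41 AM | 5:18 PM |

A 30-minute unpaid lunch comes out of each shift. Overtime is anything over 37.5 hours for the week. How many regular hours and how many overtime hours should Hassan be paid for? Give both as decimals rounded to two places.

Regular 37.50 hours, overtime 8.40 hours

Wed: 9:52 AM–5:58 PM = 8 h 6 min; less 30 min break → 7 h 36 min
Thu: 9:00 AM–5:40 PM = 8 h 40 min; less 30 min break → 8 h 10 min
Fri: 6:39 AM–6:22 PM = 11 h 43 min; less 30 min break → 11 h 13 min
Sat: 11:06 AM–8:24 PM = 9 h 18 min; less 30 min break → 8 h 48 min
Sun: 6:41 AM–5:18 PM = 10 h 37 min; less 30 min break → 10 h 7 min
Total worked: 45 h 54 min = 45.90 h.
Threshold 37.5 h → overtime 8 h 24 min, regular 37 h 30 min.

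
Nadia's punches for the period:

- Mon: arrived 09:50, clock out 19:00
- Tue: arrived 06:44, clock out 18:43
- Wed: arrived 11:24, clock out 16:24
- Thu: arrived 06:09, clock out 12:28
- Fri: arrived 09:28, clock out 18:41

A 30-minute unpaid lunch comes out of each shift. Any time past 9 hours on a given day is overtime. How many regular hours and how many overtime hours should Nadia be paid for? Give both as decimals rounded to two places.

Regular 36.70 hours, overtime 2.48 hours

Mon: 09:50–19:00 = 9 h 10 min; less 30 min break → 8 h 40 min
Tue: 06:44–18:43 = 11 h 59 min; less 30 min break → 11 h 29 min
Wed: 11:24–16:24 = 5 h 0 min; less 30 min break → 4 h 30 min
Thu: 06:09–12:28 = 6 h 19 min; less 30 min break → 5 h 49 min
Fri: 09:28–18:41 = 9 h 13 min; less 30 min break → 8 h 43 min
Mon reg 8 h 40 min / OT 0 h 0 min; Tue reg 9 h 0 min / OT 2 h 29 min; Wed reg 4 h 30 min / OT 0 h 0 min; Thu reg 5 h 49 min / OT 0 h 0 min; Fri reg 8 h 43 min / OT 0 h 0 min.
Totals: regular 36 h 42 min, overtime 2 h 29 min.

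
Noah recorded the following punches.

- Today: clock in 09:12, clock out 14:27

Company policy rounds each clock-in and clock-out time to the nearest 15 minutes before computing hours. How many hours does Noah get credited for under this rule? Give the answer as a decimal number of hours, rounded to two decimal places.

Today: in 09:12→09:15, out 14:27→14:30; 5 h 15 min

5.25 hours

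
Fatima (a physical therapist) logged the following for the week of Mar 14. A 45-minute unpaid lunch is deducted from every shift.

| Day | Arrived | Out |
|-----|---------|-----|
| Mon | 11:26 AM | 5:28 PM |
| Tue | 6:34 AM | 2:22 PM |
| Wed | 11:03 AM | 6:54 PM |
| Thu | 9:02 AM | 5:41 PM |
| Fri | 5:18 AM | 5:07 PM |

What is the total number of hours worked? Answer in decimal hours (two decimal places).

Mon: 11:26 AM–5:28 PM = 6 h 2 min; less 45 min break → 5 h 17 min
Tue: 6:34 AM–2:22 PM = 7 h 48 min; less 45 min break → 7 h 3 min
Wed: 11:03 AM–6:54 PM = 7 h 51 min; less 45 min break → 7 h 6 min
Thu: 9:02 AM–5:41 PM = 8 h 39 min; less 45 min break → 7 h 54 min
Fri: 5:18 AM–5:07 PM = 11 h 49 min; less 45 min break → 11 h 4 min
Total: 5 h 17 min + 7 h 3 min + 7 h 6 min + 7 h 54 min + 11 h 4 min = 38 h 24 min.

38.40 hours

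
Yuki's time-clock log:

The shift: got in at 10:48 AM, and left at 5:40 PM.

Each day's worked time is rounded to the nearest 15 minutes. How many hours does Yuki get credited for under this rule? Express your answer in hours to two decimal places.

The shift: 10:48 AM–5:40 PM = 6 h 52 min → rounds to 6 h 45 min

6.75 hours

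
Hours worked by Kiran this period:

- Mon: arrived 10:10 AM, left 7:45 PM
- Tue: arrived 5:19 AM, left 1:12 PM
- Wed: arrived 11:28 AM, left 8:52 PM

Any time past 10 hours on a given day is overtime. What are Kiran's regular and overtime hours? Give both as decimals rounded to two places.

Regular 26.87 hours, overtime 0.00 hours

Mon: 10:10 AM–7:45 PM = 9 h 35 min
Tue: 5:19 AM–1:12 PM = 7 h 53 min
Wed: 11:28 AM–8:52 PM = 9 h 24 min
Mon reg 9 h 35 min / OT 0 h 0 min; Tue reg 7 h 53 min / OT 0 h 0 min; Wed reg 9 h 24 min / OT 0 h 0 min.
Totals: regular 26 h 52 min, overtime 0 h 0 min.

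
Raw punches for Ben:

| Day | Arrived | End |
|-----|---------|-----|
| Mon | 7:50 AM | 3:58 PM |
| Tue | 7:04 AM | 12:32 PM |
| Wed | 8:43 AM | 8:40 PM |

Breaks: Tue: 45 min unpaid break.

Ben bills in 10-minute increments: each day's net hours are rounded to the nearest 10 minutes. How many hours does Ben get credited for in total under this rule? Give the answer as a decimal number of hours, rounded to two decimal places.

24.83 hours

Mon: 7:50 AM–3:58 PM = 8 h 8 min → rounds to 8 h 10 min
Tue: 7:04 AM–12:32 PM = 5 h 28 min − 45 min = 4 h 43 min → rounds to 4 h 40 min
Wed: 8:43 AM–8:40 PM = 11 h 57 min → rounds to 12 h 0 min
Total credited: 24 h 50 min.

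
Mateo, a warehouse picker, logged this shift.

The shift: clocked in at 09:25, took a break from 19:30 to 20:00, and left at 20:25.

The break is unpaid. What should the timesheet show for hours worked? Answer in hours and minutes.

10 h 30 min

The shift: 09:25–20:25 = 11 h 0 min; less 30 min break → 10 h 30 min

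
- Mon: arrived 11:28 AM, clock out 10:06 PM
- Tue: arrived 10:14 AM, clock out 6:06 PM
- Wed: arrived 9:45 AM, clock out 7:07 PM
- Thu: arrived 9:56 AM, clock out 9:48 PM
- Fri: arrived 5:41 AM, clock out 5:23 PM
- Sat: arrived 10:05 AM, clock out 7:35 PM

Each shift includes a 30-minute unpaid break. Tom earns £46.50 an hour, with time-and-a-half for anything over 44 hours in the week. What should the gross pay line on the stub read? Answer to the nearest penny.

£3017.85

Mon: 11:28 AM–10:06 PM = 10 h 38 min; less 30 min break → 10 h 8 min
Tue: 10:14 AM–6:06 PM = 7 h 52 min; less 30 min break → 7 h 22 min
Wed: 9:45 AM–7:07 PM = 9 h 22 min; less 30 min break → 8 h 52 min
Thu: 9:56 AM–9:48 PM = 11 h 52 min; less 30 min break → 11 h 22 min
Fri: 5:41 AM–5:23 PM = 11 h 42 min; less 30 min break → 11 h 12 min
Sat: 10:05 AM–7:35 PM = 9 h 30 min; less 30 min break → 9 h 0 min
Total worked: 57 h 56 min = 3476 min.
Regular 44 h 0 min = 2640 min at £46.50/h; overtime 13 h 56 min = 836 min at £69.75/h.
Pay = (2640 × £46.50 + 836 × £69.75) ÷ 60 = £3017.85.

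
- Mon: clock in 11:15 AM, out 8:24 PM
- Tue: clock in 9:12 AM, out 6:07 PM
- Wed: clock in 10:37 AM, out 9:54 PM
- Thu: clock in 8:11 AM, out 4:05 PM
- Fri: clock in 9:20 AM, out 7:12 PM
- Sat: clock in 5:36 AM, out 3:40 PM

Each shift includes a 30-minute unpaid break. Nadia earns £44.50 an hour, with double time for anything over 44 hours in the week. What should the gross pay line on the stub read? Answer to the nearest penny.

£2864.32

Mon: 11:15 AM–8:24 PM = 9 h 9 min; less 30 min break → 8 h 39 min
Tue: 9:12 AM–6:07 PM = 8 h 55 min; less 30 min break → 8 h 25 min
Wed: 10:37 AM–9:54 PM = 11 h 17 min; less 30 min break → 10 h 47 min
Thu: 8:11 AM–4:05 PM = 7 h 54 min; less 30 min break → 7 h 24 min
Fri: 9:20 AM–7:12 PM = 9 h 52 min; less 30 min break → 9 h 22 min
Sat: 5:36 AM–3:40 PM = 10 h 4 min; less 30 min break → 9 h 34 min
Total worked: 54 h 11 min = 3251 min.
Regular 44 h 0 min = 2640 min at £44.50/h; overtime 10 h 11 min = 611 min at £89.00/h.
Pay = (2640 × £44.50 + 611 × £89.00) ÷ 60 = £2864.32.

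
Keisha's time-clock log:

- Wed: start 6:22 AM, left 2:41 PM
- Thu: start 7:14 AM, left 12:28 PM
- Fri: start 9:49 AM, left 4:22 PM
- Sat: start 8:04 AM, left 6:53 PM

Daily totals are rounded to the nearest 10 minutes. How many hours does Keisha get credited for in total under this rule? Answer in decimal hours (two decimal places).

Wed: 6:22 AM–2:41 PM = 8 h 19 min → rounds to 8 h 20 min
Thu: 7:14 AM–12:28 PM = 5 h 14 min → rounds to 5 h 10 min
Fri: 9:49 AM–4:22 PM = 6 h 33 min → rounds to 6 h 30 min
Sat: 8:04 AM–6:53 PM = 10 h 49 min → rounds to 10 h 50 min
Total credited: 30 h 50 min.

30.83 hours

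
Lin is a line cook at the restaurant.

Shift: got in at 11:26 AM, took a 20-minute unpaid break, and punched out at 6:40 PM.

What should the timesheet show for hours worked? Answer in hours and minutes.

6 h 54 min

Shift: 11:26 AM–6:40 PM = 7 h 14 min; less 20 min break → 6 h 54 min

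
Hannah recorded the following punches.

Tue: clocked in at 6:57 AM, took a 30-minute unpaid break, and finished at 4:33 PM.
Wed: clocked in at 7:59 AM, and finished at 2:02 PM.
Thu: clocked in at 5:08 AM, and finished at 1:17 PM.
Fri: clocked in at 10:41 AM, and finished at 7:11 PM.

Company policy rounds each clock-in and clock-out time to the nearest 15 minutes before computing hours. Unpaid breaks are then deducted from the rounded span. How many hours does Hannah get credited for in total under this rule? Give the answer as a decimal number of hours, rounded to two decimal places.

Tue: in 6:57 AM→7:00 AM, out 4:33 PM→4:30 PM; 9 h 30 min − 30 min = 9 h 0 min
Wed: in 7:59 AM→8:00 AM, out 2:02 PM→2:00 PM; 6 h 0 min
Thu: in 5:08 AM→5:15 AM, out 1:17 PM→1:15 PM; 8 h 0 min
Fri: in 10:41 AM→10:45 AM, out 7:11 PM→7:15 PM; 8 h 30 min
Total credited: 31 h 30 min.

31.50 hours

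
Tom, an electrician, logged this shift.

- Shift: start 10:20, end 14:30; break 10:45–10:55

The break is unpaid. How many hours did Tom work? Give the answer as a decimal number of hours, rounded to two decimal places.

4.00 hours

Shift: 10:20–14:30 = 4 h 10 min; less 10 min break → 4 h 0 min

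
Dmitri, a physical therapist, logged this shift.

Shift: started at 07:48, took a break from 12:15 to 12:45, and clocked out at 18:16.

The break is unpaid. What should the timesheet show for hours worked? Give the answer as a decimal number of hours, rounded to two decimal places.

9.97 hours

Shift: 07:48–18:16 = 10 h 28 min; less 30 min break → 9 h 58 min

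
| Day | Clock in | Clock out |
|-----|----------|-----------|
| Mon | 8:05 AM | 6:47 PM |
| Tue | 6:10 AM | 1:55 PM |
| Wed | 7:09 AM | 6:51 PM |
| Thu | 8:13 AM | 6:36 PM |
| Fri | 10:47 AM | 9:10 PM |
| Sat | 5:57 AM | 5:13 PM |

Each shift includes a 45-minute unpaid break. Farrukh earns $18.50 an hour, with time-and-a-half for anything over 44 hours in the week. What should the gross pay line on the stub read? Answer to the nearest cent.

$1193.71

Mon: 8:05 AM–6:47 PM = 10 h 42 min; less 45 min break → 9 h 57 min
Tue: 6:10 AM–1:55 PM = 7 h 45 min; less 45 min break → 7 h 0 min
Wed: 7:09 AM–6:51 PM = 11 h 42 min; less 45 min break → 10 h 57 min
Thu: 8:13 AM–6:36 PM = 10 h 23 min; less 45 min break → 9 h 38 min
Fri: 10:47 AM–9:10 PM = 10 h 23 min; less 45 min break → 9 h 38 min
Sat: 5:57 AM–5:13 PM = 11 h 16 min; less 45 min break → 10 h 31 min
Total worked: 57 h 41 min = 3461 min.
Regular 44 h 0 min = 2640 min at $18.50/h; overtime 13 h 41 min = 821 min at $27.75/h.
Pay = (2640 × $18.50 + 821 × $27.75) ÷ 60 = $1193.71.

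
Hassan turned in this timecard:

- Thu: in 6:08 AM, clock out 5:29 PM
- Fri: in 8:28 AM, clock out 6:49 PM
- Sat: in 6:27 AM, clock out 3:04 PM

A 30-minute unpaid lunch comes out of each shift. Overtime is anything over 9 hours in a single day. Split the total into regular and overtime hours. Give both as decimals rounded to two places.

Regular 26.12 hours, overtime 2.70 hours

Thu: 6:08 AM–5:29 PM = 11 h 21 min; less 30 min break → 10 h 51 min
Fri: 8:28 AM–6:49 PM = 10 h 21 min; less 30 min break → 9 h 51 min
Sat: 6:27 AM–3:04 PM = 8 h 37 min; less 30 min break → 8 h 7 min
Thu reg 9 h 0 min / OT 1 h 51 min; Fri reg 9 h 0 min / OT 0 h 51 min; Sat reg 8 h 7 min / OT 0 h 0 min.
Totals: regular 26 h 7 min, overtime 2 h 42 min.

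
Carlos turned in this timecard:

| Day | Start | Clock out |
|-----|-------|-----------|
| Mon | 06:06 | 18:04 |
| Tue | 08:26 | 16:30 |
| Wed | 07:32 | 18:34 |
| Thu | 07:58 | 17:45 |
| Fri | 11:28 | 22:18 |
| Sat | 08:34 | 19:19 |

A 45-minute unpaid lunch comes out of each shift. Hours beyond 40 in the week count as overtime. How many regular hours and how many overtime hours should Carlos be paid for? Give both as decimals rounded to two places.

Regular 40.00 hours, overtime 17.93 hours

Mon: 06:06–18:04 = 11 h 58 min; less 45 min break → 11 h 13 min
Tue: 08:26–16:30 = 8 h 4 min; less 45 min break → 7 h 19 min
Wed: 07:32–18:34 = 11 h 2 min; less 45 min break → 10 h 17 min
Thu: 07:58–17:45 = 9 h 47 min; less 45 min break → 9 h 2 min
Fri: 11:28–22:18 = 10 h 50 min; less 45 min break → 10 h 5 min
Sat: 08:34–19:19 = 10 h 45 min; less 45 min break → 10 h 0 min
Total worked: 57 h 56 min = 57.93 h.
Threshold 40 h → overtime 17 h 56 min, regular 40 h 0 min.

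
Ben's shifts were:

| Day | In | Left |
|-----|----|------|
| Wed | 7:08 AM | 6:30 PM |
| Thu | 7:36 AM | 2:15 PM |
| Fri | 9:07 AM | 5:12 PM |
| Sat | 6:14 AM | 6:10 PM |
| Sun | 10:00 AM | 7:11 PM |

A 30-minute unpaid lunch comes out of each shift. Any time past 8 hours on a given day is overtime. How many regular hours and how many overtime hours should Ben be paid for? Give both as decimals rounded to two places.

Regular 37.73 hours, overtime 6.98 hours

Wed: 7:08 AM–6:30 PM = 11 h 22 min; less 30 min break → 10 h 52 min
Thu: 7:36 AM–2:15 PM = 6 h 39 min; less 30 min break → 6 h 9 min
Fri: 9:07 AM–5:12 PM = 8 h 5 min; less 30 min break → 7 h 35 min
Sat: 6:14 AM–6:10 PM = 11 h 56 min; less 30 min break → 11 h 26 min
Sun: 10:00 AM–7:11 PM = 9 h 11 min; less 30 min break → 8 h 41 min
Wed reg 8 h 0 min / OT 2 h 52 min; Thu reg 6 h 9 min / OT 0 h 0 min; Fri reg 7 h 35 min / OT 0 h 0 min; Sat reg 8 h 0 min / OT 3 h 26 min; Sun reg 8 h 0 min / OT 0 h 41 min.
Totals: regular 37 h 44 min, overtime 6 h 59 min.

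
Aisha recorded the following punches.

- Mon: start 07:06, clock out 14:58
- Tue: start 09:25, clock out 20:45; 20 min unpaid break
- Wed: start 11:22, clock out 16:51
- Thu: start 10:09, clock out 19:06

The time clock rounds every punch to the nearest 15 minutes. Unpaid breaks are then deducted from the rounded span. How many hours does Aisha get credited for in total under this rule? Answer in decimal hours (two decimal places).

33.17 hours

Mon: in 07:06→07:00, out 14:58→15:00; 8 h 0 min
Tue: in 09:25→09:30, out 20:45→20:45; 11 h 15 min − 20 min = 10 h 55 min
Wed: in 11:22→11:15, out 16:51→16:45; 5 h 30 min
Thu: in 10:09→10:15, out 19:06→19:00; 8 h 45 min
Total credited: 33 h 10 min.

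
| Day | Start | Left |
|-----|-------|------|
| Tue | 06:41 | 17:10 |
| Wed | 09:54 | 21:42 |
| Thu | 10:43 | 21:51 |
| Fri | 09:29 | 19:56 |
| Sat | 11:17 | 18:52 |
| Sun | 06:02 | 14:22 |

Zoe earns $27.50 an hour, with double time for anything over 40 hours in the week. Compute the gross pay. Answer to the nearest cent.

Tue: 06:41–17:10 = 10 h 29 min
Wed: 09:54–21:42 = 11 h 48 min
Thu: 10:43–21:51 = 11 h 8 min
Fri: 09:29–19:56 = 10 h 27 min
Sat: 11:17–18:52 = 7 h 35 min
Sun: 06:02–14:22 = 8 h 20 min
Total worked: 59 h 47 min = 3587 min.
Regular 40 h 0 min = 2400 min at $27.50/h; overtime 19 h 47 min = 1187 min at $55.00/h.
Pay = (2400 × $27.50 + 1187 × $55.00) ÷ 60 = $2188.08.

$2188.08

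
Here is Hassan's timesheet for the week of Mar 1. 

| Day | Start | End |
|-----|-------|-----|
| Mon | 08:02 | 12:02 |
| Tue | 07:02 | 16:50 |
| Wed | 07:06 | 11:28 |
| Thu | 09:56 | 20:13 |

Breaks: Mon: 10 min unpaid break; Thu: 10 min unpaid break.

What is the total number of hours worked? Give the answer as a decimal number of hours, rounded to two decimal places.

28.12 hours

Mon: 08:02–12:02 = 4 h 0 min; less 10 min break → 3 h 50 min
Tue: 07:02–16:50 = 9 h 48 min
Wed: 07:06–11:28 = 4 h 22 min
Thu: 09:56–20:13 = 10 h 17 min; less 10 min break → 10 h 7 min
Total: 3 h 50 min + 9 h 48 min + 4 h 22 min + 10 h 7 min = 28 h 7 min.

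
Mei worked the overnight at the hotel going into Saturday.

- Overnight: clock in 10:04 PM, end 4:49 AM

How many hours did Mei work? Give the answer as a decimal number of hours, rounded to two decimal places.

Overnight: 10:04 PM → midnight = 1 h 56 min; midnight → 4:49 AM = 4 h 49 min; span 6 h 45 min

6.75 hours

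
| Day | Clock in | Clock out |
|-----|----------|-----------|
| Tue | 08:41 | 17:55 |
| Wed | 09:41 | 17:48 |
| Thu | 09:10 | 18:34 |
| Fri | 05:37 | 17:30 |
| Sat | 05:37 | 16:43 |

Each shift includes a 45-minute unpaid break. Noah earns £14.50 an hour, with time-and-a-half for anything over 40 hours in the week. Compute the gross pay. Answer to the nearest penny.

Tue: 08:41–17:55 = 9 h 14 min; less 45 min break → 8 h 29 min
Wed: 09:41–17:48 = 8 h 7 min; less 45 min break → 7 h 22 min
Thu: 09:10–18:34 = 9 h 24 min; less 45 min break → 8 h 39 min
Fri: 05:37–17:30 = 11 h 53 min; less 45 min break → 11 h 8 min
Sat: 05:37–16:43 = 11 h 6 min; less 45 min break → 10 h 21 min
Total worked: 45 h 59 min = 2759 min.
Regular 40 h 0 min = 2400 min at £14.50/h; overtime 5 h 59 min = 359 min at £21.75/h.
Pay = (2400 × £14.50 + 359 × £21.75) ÷ 60 = £710.14.

£710.14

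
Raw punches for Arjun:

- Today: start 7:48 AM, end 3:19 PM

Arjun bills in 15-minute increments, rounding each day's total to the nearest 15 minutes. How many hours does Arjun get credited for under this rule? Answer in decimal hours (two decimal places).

Today: 7:48 AM–3:19 PM = 7 h 31 min → rounds to 7 h 30 min

7.50 hours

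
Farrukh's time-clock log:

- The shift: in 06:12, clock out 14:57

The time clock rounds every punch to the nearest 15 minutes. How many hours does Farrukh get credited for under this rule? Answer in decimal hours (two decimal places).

The shift: in 06:12→06:15, out 14:57→15:00; 8 h 45 min

8.75 hours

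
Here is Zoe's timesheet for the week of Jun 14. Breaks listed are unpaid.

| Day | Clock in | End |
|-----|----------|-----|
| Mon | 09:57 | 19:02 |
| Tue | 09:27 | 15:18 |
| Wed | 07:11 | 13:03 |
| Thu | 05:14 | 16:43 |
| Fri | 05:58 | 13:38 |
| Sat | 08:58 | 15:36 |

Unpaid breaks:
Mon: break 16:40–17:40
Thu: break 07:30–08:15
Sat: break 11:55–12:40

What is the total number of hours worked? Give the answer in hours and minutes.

Mon: 09:57–19:02 = 9 h 5 min; less 60 min break → 8 h 5 min
Tue: 09:27–15:18 = 5 h 51 min
Wed: 07:11–13:03 = 5 h 52 min
Thu: 05:14–16:43 = 11 h 29 min; less 45 min break → 10 h 44 min
Fri: 05:58–13:38 = 7 h 40 min
Sat: 08:58–15:36 = 6 h 38 min; less 45 min break → 5 h 53 min
Total: 8 h 5 min + 5 h 51 min + 5 h 52 min + 10 h 44 min + 7 h 40 min + 5 h 53 min = 44 h 5 min.

44 h 5 min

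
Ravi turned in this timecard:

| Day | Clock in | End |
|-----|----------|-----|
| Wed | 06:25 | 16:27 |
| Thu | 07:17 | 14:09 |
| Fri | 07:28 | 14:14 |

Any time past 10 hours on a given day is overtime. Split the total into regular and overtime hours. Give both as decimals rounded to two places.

Wed: 06:25–16:27 = 10 h 2 min
Thu: 07:17–14:09 = 6 h 52 min
Fri: 07:28–14:14 = 6 h 46 min
Wed reg 10 h 0 min / OT 0 h 2 min; Thu reg 6 h 52 min / OT 0 h 0 min; Fri reg 6 h 46 min / OT 0 h 0 min.
Totals: regular 23 h 38 min, overtime 0 h 2 min.

Regular 23.63 hours, overtime 0.03 hours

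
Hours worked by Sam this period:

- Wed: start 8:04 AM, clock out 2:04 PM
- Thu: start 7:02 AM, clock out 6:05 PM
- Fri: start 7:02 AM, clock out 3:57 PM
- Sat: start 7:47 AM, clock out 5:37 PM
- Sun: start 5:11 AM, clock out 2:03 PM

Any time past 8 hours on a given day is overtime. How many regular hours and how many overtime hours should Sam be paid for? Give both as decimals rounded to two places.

Wed: 8:04 AM–2:04 PM = 6 h 0 min
Thu: 7:02 AM–6:05 PM = 11 h 3 min
Fri: 7:02 AM–3:57 PM = 8 h 55 min
Sat: 7:47 AM–5:37 PM = 9 h 50 min
Sun: 5:11 AM–2:03 PM = 8 h 52 min
Wed reg 6 h 0 min / OT 0 h 0 min; Thu reg 8 h 0 min / OT 3 h 3 min; Fri reg 8 h 0 min / OT 0 h 55 min; Sat reg 8 h 0 min / OT 1 h 50 min; Sun reg 8 h 0 min / OT 0 h 52 min.
Totals: regular 38 h 0 min, overtime 6 h 40 min.

Regular 38.00 hours, overtime 6.67 hours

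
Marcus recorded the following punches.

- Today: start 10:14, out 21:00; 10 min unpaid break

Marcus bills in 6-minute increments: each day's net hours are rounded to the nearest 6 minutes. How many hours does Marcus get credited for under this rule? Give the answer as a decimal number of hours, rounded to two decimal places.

Today: 10:14–21:00 = 10 h 46 min − 10 min = 10 h 36 min → rounds to 10 h 36 min

10.60 hours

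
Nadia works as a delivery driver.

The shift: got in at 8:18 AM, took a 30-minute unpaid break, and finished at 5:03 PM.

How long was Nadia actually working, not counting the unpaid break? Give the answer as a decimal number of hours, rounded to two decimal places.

The shift: 8:18 AM–5:03 PM = 8 h 45 min; less 30 min break → 8 h 15 min

8.25 hours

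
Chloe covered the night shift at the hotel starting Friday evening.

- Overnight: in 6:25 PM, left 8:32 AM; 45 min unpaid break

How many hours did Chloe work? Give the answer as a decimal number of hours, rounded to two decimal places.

Overnight: 6:25 PM → midnight = 5 h 35 min; midnight → 8:32 AM = 8 h 32 min; span 14 h 7 min; less 45 min break → 13 h 22 min

13.37 hours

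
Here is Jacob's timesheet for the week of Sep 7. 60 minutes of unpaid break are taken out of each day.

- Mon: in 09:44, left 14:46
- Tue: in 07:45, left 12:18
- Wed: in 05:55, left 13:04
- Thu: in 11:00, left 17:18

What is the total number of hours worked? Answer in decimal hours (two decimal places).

Mon: 09:44–14:46 = 5 h 2 min; less 60 min break → 4 h 2 min
Tue: 07:45–12:18 = 4 h 33 min; less 60 min break → 3 h 33 min
Wed: 05:55–13:04 = 7 h 9 min; less 60 min break → 6 h 9 min
Thu: 11:00–17:18 = 6 h 18 min; less 60 min break → 5 h 18 min
Total: 4 h 2 min + 3 h 33 min + 6 h 9 min + 5 h 18 min = 19 h 2 min.

19.03 hours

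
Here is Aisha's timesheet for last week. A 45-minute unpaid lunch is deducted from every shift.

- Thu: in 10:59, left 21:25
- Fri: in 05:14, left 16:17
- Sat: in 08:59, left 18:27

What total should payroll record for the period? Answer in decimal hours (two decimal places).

28.70 hours

Thu: 10:59–21:25 = 10 h 26 min; less 45 min break → 9 h 41 min
Fri: 05:14–16:17 = 11 h 3 min; less 45 min break → 10 h 18 min
Sat: 08:59–18:27 = 9 h 28 min; less 45 min break → 8 h 43 min
Total: 9 h 41 min + 10 h 18 min + 8 h 43 min = 28 h 42 min.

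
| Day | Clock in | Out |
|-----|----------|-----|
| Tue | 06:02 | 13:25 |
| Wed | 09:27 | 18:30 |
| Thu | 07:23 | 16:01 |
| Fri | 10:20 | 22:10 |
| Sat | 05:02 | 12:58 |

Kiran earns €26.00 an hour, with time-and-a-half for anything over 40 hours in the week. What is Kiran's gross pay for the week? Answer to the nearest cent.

Tue: 06:02–13:25 = 7 h 23 min
Wed: 09:27–18:30 = 9 h 3 min
Thu: 07:23–16:01 = 8 h 38 min
Fri: 10:20–22:10 = 11 h 50 min
Sat: 05:02–12:58 = 7 h 56 min
Total worked: 44 h 50 min = 2690 min.
Regular 40 h 0 min = 2400 min at €26.00/h; overtime 4 h 50 min = 290 min at €39.00/h.
Pay = (2400 × €26.00 + 290 × €39.00) ÷ 60 = €1228.50.

€1228.50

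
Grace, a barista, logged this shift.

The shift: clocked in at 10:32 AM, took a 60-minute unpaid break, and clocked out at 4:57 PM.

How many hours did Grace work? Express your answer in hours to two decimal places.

The shift: 10:32 AM–4:57 PM = 6 h 25 min; less 60 min break → 5 h 25 min

5.42 hours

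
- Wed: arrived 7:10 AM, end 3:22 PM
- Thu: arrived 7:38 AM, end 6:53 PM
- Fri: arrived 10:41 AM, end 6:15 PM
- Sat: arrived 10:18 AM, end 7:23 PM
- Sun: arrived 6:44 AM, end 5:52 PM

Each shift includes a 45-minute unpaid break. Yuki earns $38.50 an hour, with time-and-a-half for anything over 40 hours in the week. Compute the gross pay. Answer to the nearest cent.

Wed: 7:10 AM–3:22 PM = 8 h 12 min; less 45 min break → 7 h 27 min
Thu: 7:38 AM–6:53 PM = 11 h 15 min; less 45 min break → 10 h 30 min
Fri: 10:41 AM–6:15 PM = 7 h 34 min; less 45 min break → 6 h 49 min
Sat: 10:18 AM–7:23 PM = 9 h 5 min; less 45 min break → 8 h 20 min
Sun: 6:44 AM–5:52 PM = 11 h 8 min; less 45 min break → 10 h 23 min
Total worked: 43 h 29 min = 2609 min.
Regular 40 h 0 min = 2400 min at $38.50/h; overtime 3 h 29 min = 209 min at $57.75/h.
Pay = (2400 × $38.50 + 209 × $57.75) ÷ 60 = $1741.16.

$1741.16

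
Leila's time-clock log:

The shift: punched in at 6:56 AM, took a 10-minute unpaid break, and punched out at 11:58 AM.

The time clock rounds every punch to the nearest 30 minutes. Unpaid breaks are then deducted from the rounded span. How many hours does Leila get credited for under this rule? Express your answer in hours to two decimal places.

The shift: in 6:56 AM→7:00 AM, out 11:58 AM→12:00 PM; 5 h 0 min − 10 min = 4 h 50 min

4.83 hours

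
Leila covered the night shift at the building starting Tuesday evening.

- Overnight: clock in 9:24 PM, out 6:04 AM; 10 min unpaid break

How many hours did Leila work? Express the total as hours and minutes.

Overnight: 9:24 PM → midnight = 2 h 36 min; midnight → 6:04 AM = 6 h 4 min; span 8 h 40 min; less 10 min break → 8 h 30 min

8 h 30 min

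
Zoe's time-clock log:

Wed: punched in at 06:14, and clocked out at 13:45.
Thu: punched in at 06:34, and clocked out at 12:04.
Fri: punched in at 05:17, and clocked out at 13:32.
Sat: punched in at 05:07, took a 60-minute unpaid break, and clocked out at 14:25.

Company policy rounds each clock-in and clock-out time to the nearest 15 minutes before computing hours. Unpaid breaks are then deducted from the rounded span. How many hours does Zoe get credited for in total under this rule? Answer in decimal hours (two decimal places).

29.75 hours

Wed: in 06:14→06:15, out 13:45→13:45; 7 h 30 min
Thu: in 06:34→06:30, out 12:04→12:00; 5 h 30 min
Fri: in 05:17→05:15, out 13:32→13:30; 8 h 15 min
Sat: in 05:07→05:00, out 14:25→14:30; 9 h 30 min − 60 min = 8 h 30 min
Total credited: 29 h 45 min.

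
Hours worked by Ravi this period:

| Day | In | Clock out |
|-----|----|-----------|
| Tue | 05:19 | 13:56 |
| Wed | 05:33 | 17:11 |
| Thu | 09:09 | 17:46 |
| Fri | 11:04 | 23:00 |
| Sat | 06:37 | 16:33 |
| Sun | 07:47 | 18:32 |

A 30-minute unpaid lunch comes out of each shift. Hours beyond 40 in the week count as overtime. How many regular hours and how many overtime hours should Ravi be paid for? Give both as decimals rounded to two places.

Tue: 05:19–13:56 = 8 h 37 min; less 30 min break → 8 h 7 min
Wed: 05:33–17:11 = 11 h 38 min; less 30 min break → 11 h 8 min
Thu: 09:09–17:46 = 8 h 37 min; less 30 min break → 8 h 7 min
Fri: 11:04–23:00 = 11 h 56 min; less 30 min break → 11 h 26 min
Sat: 06:37–16:33 = 9 h 56 min; less 30 min break → 9 h 26 min
Sun: 07:47–18:32 = 10 h 45 min; less 30 min break → 10 h 15 min
Total worked: 58 h 29 min = 58.48 h.
Threshold 40 h → overtime 18 h 29 min, regular 40 h 0 min.

Regular 40.00 hours, overtime 18.48 hours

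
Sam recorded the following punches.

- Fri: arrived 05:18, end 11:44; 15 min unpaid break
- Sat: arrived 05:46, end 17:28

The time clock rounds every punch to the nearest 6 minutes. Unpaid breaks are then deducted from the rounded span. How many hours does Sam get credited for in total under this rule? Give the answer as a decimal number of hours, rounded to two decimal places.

17.85 hours

Fri: in 05:18→05:18, out 11:44→11:42; 6 h 24 min − 15 min = 6 h 9 min
Sat: in 05:46→05:48, out 17:28→17:30; 11 h 42 min
Total credited: 17 h 51 min.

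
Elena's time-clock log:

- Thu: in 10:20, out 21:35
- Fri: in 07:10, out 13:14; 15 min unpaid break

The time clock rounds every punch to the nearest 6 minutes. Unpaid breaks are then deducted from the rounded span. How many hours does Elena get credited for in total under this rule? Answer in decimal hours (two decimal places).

Thu: in 10:20→10:18, out 21:35→21:36; 11 h 18 min
Fri: in 07:10→07:12, out 13:14→13:12; 6 h 0 min − 15 min = 5 h 45 min
Total credited: 17 h 3 min.

17.05 hours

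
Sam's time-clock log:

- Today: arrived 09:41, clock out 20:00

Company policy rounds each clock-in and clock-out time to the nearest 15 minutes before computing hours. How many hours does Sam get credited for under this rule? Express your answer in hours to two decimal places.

Today: in 09:41→09:45, out 20:00→20:00; 10 h 15 min

10.25 hours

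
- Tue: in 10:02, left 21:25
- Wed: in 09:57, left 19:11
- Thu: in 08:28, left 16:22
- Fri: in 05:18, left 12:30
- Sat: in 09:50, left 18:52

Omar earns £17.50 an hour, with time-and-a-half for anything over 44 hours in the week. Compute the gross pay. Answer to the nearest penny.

Tue: 10:02–21:25 = 11 h 23 min
Wed: 09:57–19:11 = 9 h 14 min
Thu: 08:28–16:22 = 7 h 54 min
Fri: 05:18–12:30 = 7 h 12 min
Sat: 09:50–18:52 = 9 h 2 min
Total worked: 44 h 45 min = 2685 min.
Regular 44 h 0 min = 2640 min at £17.50/h; overtime 0 h 45 min = 45 min at £26.25/h.
Pay = (2640 × £17.50 + 45 × £26.25) ÷ 60 = £789.69.

£789.69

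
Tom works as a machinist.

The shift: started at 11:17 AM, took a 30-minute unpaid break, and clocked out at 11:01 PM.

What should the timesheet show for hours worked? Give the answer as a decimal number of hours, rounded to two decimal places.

The shift: 11:17 AM–11:01 PM = 11 h 44 min; less 30 min break → 11 h 14 min

11.23 hours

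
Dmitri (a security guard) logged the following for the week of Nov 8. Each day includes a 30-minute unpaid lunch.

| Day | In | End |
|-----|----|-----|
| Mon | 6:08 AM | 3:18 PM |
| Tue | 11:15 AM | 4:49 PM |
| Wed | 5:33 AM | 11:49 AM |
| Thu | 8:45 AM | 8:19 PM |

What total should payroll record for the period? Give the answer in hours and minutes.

30 h 34 min

Mon: 6:08 AM–3:18 PM = 9 h 10 min; less 30 min break → 8 h 40 min
Tue: 11:15 AM–4:49 PM = 5 h 34 min; less 30 min break → 5 h 4 min
Wed: 5:33 AM–11:49 AM = 6 h 16 min; less 30 min break → 5 h 46 min
Thu: 8:45 AM–8:19 PM = 11 h 34 min; less 30 min break → 11 h 4 min
Total: 8 h 40 min + 5 h 4 min + 5 h 46 min + 11 h 4 min = 30 h 34 min.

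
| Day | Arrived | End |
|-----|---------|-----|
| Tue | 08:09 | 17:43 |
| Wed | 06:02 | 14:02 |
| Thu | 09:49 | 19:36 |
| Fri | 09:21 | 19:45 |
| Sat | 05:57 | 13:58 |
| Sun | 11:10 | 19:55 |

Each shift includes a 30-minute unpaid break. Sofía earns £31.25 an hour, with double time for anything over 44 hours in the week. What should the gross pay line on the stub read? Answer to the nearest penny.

Tue: 08:09–17:43 = 9 h 34 min; less 30 min break → 9 h 4 min
Wed: 06:02–14:02 = 8 h 0 min; less 30 min break → 7 h 30 min
Thu: 09:49–19:36 = 9 h 47 min; less 30 min break → 9 h 17 min
Fri: 09:21–19:45 = 10 h 24 min; less 30 min break → 9 h 54 min
Sat: 05:57–13:58 = 8 h 1 min; less 30 min break → 7 h 31 min
Sun: 11:10–19:55 = 8 h 45 min; less 30 min break → 8 h 15 min
Total worked: 51 h 31 min = 3091 min.
Regular 44 h 0 min = 2640 min at £31.25/h; overtime 7 h 31 min = 451 min at £62.50/h.
Pay = (2640 × £31.25 + 451 × £62.50) ÷ 60 = £1844.79.

£1844.79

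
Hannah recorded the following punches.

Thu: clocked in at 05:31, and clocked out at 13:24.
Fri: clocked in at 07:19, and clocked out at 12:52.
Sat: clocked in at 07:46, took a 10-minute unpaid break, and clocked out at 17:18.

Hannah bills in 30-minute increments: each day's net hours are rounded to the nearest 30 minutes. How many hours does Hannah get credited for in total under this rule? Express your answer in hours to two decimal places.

23.00 hours

Thu: 05:31–13:24 = 7 h 53 min → rounds to 8 h 0 min
Fri: 07:19–12:52 = 5 h 33 min → rounds to 5 h 30 min
Sat: 07:46–17:18 = 9 h 32 min − 10 min = 9 h 22 min → rounds to 9 h 30 min
Total credited: 23 h 0 min.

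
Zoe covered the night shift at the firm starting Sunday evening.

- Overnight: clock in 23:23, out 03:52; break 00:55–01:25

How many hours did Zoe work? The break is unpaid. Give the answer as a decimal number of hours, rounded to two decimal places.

Overnight: 23:23 → midnight = 0 h 37 min; midnight → 03:52 = 3 h 52 min; span 4 h 29 min; less 30 min break → 3 h 59 min

3.98 hours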